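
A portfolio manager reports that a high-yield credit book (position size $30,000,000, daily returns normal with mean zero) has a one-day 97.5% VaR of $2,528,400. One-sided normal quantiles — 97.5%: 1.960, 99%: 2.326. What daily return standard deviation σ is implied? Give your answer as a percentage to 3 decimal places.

VaR as a fraction: $2,528,400 / $30,000,000 = 8.428%.
σ = VaR / z = 8.428% / 1.960 = 4.300%.

4.300%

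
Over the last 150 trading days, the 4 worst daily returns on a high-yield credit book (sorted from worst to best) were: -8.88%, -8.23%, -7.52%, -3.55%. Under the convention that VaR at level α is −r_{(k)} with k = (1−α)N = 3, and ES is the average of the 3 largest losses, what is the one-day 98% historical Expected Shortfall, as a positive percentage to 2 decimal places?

The 3 worst returns sum to -24.63%.
ES = −(-24.63%) / 3 = 8.21%.

8.21%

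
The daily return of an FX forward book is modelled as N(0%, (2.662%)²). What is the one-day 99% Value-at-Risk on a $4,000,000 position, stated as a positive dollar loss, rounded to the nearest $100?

At 99% one-sided, z = 2.326.
VaR = z·σ = 2.326 × 2.662% = 6.192%.
On $4,000,000: 0.06192 × $4,000,000 = $247,680.

$247,700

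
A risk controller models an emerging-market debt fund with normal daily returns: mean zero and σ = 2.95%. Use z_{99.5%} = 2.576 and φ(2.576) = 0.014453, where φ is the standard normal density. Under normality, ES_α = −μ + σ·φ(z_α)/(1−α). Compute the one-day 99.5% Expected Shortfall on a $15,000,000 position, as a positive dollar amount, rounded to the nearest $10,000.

$1,280,000

Tail multiplier: φ(z)/(1−α) = 0.014453 / 0.005 = 2.891.
ES = 2.95% × 2.891 = 8.528%.
On $15,000,000: 0.08528 × $15,000,000 = $1,279,200.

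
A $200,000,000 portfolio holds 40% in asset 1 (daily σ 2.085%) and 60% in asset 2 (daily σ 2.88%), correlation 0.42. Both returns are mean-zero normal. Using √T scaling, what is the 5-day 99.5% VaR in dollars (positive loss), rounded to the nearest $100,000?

σ_p = √(0.4²·2.085² + 0.6²·2.88² + 2·0.42·0.4·0.6·2.085·2.88) = 2.212%.
σ_{5d} = 2.212% × √5 = 4.946%.
z(99.5%) = 2.576.
VaR = 2.576 × 4.946% = 12.741%; on $200,000,000 that is $25,482,000.

$25,500,000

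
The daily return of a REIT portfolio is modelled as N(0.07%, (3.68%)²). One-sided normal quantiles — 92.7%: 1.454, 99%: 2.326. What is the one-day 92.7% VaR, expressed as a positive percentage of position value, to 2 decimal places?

VaR = −μ + z·σ = −(0.07%) + 1.454 × 3.68% = 5.281%.

5.28%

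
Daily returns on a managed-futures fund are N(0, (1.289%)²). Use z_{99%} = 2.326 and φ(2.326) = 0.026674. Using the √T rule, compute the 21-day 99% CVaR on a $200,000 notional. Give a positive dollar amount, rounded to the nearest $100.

$31,500

σ_{21d} = 1.289% × √21 = 5.907%.
ES multiplier = φ(z)/(1−α) = 0.026674/0.01 = 2.667.
ES = 5.907% × 2.667 = 15.754%; on $200,000: $31,508.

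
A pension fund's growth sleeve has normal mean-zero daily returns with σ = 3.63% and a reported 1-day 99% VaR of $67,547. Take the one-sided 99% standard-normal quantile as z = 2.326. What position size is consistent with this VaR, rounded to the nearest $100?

VaR as a fraction of value: z·σ = 2.326 × 3.63% = 8.44338%.
Position = $67,547 / 0.0844338 = $800,000.

$800,000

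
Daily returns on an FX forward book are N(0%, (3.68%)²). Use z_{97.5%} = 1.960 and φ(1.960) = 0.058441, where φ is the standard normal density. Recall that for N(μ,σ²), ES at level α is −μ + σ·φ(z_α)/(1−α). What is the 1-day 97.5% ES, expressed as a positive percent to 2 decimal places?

8.60%

Tail multiplier: φ(z)/(1−α) = 0.058441 / 0.025 = 2.338.
ES = 3.68% × 2.338 = 8.604%.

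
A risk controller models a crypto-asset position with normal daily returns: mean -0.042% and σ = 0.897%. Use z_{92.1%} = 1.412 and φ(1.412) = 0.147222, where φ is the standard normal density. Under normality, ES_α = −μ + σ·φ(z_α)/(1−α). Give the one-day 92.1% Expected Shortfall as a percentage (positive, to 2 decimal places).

1.71%

Tail multiplier: φ(z)/(1−α) = 0.147222 / 0.079 = 1.864.
ES = −(-0.042%) + 0.897% × 1.864 = 1.714%.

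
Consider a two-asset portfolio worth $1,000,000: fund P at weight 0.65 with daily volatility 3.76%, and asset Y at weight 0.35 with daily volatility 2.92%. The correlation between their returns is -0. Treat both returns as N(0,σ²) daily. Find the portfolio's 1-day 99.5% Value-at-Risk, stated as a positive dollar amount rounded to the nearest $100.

σ_p² = 0.65²·3.76² + 0.35²·2.92² + 2·-0·0.65·0.35·3.76·2.92 = 7.0176 (%²).
σ_p = √7.0176 = 2.649%.
At 99.5%, z = 2.576.
VaR = 2.576 × 2.649% = 6.824%; on $1,000,000 that is $68,240.

$68,200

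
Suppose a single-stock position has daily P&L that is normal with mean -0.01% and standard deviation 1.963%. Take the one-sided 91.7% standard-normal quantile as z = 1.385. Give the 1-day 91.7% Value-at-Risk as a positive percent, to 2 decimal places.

2.73%

VaR = −μ + z·σ = −(-0.01%) + 1.385 × 1.963% = 2.729%.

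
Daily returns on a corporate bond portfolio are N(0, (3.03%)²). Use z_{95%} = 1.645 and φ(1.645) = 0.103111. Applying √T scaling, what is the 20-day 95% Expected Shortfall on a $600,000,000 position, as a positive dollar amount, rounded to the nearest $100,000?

σ_{20d} = 3.03% × √20 = 13.551%.
ES multiplier = φ(z)/(1−α) = 0.103111/0.05 = 2.062.
ES = 13.551% × 2.062 = 27.942%; on $600,000,000: $167,652,000.

$167,700,000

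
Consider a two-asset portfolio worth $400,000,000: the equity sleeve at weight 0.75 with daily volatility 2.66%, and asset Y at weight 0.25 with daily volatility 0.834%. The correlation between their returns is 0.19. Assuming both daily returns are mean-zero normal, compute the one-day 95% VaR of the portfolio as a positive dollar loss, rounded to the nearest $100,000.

σ_p² = 0.75²·2.66² + 0.25²·0.834² + 2·0.19·0.75·0.25·2.66·0.834 = 4.1816 (%²).
σ_p = √4.1816 = 2.045%.
At 95%, z = 1.645.
VaR = 1.645 × 2.045% = 3.364%; on $400,000,000 that is $13,456,000.

$13,500,000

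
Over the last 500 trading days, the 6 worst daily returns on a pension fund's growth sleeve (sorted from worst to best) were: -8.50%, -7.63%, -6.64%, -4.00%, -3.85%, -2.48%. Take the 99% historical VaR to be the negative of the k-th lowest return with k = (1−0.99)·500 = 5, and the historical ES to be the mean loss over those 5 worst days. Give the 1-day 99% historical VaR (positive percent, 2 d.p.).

3.85%

k = 5; the 5th lowest return is -3.85%, so VaR = 3.85%.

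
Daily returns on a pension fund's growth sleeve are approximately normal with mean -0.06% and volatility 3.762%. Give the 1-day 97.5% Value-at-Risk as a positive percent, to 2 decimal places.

At 97.5% one-sided, z = 1.960.
VaR = −μ + z·σ = −(-0.06%) + 1.960 × 3.762% = 7.434%.

7.43%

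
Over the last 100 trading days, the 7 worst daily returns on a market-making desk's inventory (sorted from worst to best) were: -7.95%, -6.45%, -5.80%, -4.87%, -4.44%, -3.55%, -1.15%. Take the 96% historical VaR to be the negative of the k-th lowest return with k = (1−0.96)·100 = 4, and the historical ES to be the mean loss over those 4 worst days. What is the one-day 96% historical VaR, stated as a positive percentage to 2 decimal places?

k = 4; the 4th lowest return is -4.87%, so VaR = 4.87%.

4.87%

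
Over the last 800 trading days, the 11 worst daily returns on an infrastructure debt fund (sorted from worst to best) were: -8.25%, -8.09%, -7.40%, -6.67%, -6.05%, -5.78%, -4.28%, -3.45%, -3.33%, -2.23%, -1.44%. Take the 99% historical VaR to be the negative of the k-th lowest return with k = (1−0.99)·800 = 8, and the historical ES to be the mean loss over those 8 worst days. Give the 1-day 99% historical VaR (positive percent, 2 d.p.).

3.45%

k = 8; the 8th lowest return is -3.45%, so VaR = 3.45%.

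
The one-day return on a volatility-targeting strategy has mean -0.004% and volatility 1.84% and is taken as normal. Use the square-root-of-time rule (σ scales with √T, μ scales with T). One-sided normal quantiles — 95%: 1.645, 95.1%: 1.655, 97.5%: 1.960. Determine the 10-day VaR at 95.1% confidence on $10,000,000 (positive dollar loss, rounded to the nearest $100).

$967,000

σ_{10d} = 1.84% × √10 = 5.819%; μ_{10d} = 10 × -0.004% = -0.040%.
VaR = −(-0.040%) + 1.655 × 5.819% = 9.670%.
On $10,000,000: 0.09670 × $10,000,000 = $967,000.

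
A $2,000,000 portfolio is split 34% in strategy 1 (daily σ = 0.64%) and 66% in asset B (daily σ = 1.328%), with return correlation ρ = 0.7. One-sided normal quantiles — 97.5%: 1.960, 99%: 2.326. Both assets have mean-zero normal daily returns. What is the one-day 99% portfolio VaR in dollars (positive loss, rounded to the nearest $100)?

σ_p² = 0.34²·0.64² + 0.66²·1.328² + 2·0.7·0.34·0.66·0.64·1.328 = 1.0826 (%²).
σ_p = √1.0826 = 1.040%.
VaR = 2.326 × 1.040% = 2.419%; on $2,000,000 that is $48,380.

$48,400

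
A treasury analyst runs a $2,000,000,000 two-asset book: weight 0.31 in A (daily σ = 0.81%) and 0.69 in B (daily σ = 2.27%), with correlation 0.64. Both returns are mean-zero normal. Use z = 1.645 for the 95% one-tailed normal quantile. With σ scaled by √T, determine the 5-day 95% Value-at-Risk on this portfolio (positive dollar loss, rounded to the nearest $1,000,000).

σ_p = √(0.31²·0.81² + 0.69²·2.27² + 2·0.64·0.31·0.69·0.81·2.27) = 1.738%.
σ_{5d} = 1.738% × √5 = 3.886%.
VaR = 1.645 × 3.886% = 6.392%; on $2,000,000,000 that is $127,840,000.

$128,000,000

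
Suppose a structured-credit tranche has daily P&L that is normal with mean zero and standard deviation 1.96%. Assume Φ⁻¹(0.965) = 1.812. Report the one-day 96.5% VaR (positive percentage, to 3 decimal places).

VaR = z·σ = 1.812 × 1.96% = 3.552%.

3.552%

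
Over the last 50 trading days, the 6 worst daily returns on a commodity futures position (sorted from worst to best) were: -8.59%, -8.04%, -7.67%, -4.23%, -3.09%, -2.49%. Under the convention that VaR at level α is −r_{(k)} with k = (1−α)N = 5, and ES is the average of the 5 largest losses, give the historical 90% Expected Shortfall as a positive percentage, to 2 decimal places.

The 5 worst returns sum to -31.62%.
ES = −(-31.62%) / 5 = 6.324% ≈ 6.32%.

6.32%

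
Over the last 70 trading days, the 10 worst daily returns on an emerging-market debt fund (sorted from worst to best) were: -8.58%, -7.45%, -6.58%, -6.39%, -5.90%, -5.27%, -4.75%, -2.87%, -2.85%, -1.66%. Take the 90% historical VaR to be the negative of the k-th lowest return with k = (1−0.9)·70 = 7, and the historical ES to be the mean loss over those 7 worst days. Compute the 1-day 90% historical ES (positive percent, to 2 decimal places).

The 7 worst returns sum to -44.92%.
ES = −(-44.92%) / 7 = 6.4171…% ≈ 6.42%.

6.42%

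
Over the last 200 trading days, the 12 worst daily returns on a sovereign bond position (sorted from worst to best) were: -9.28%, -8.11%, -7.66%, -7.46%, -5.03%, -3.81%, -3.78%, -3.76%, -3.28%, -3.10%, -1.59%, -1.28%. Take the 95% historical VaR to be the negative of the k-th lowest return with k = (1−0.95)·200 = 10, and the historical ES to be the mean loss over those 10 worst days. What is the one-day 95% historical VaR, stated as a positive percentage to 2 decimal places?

3.10%

k = 10; the 10th lowest return is -3.10%, so VaR = 3.10%.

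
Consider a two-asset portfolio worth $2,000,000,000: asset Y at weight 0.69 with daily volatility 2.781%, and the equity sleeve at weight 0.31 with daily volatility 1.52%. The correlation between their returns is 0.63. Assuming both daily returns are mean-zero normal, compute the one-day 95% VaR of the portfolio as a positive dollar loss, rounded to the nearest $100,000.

σ_p² = 0.69²·2.781² + 0.31²·1.52² + 2·0.63·0.69·0.31·2.781·1.52 = 5.0434 (%²).
σ_p = √5.0434 = 2.246%.
At 95%, z = 1.645.
VaR = 1.645 × 2.246% = 3.695%; on $2,000,000,000 that is $73,900,000.

$73,900,000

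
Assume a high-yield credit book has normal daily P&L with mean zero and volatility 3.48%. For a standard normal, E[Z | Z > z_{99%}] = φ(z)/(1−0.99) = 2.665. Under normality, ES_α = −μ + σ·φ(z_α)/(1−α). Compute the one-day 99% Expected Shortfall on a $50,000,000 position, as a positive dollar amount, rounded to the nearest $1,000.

ES = 3.48% × 2.665 = 9.274%.
On $50,000,000: 0.09274 × $50,000,000 = $4,637,000.

$4,637,000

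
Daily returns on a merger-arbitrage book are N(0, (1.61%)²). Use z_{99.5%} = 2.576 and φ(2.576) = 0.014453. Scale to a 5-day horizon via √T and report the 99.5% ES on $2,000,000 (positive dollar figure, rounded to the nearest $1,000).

σ_{5d} = 1.61% × √5 = 3.600%.
ES multiplier = φ(z)/(1−α) = 0.014453/0.005 = 2.891.
ES = 3.600% × 2.891 = 10.408%; on $2,000,000: $208,160.

$208,000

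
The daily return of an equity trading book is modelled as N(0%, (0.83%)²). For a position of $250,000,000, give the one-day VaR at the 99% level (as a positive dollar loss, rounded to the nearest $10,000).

At 99% one-sided, z = 2.326.
VaR = z·σ = 2.326 × 0.83% = 1.931%.
On $250,000,000: 0.01931 × $250,000,000 = $4,827,500.

$4,830,000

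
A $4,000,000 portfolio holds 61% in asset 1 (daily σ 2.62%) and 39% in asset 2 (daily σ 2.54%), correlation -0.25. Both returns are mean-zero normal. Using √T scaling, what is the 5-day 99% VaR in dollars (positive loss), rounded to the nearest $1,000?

σ_p = √(0.61²·2.62² + 0.39²·2.54² + 2·-0.25·0.61·0.39·2.62·2.54) = 1.656%.
σ_{5d} = 1.656% × √5 = 3.703%.
z(99%) = 2.326.
VaR = 2.326 × 3.703% = 8.613%; on $4,000,000 that is $344,520.

$345,000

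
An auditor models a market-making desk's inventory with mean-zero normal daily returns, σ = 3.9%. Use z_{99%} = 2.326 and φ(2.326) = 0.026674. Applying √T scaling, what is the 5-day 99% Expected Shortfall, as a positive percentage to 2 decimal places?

σ_{5d} = 3.9% × √5 = 8.721%.
ES multiplier = φ(z)/(1−α) = 0.026674/0.01 = 2.667.
ES = 8.721% × 2.667 = 23.259%.

23.26%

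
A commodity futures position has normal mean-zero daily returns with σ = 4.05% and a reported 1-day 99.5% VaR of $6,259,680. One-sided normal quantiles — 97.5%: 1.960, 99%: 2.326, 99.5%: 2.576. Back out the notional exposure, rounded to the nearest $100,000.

VaR as a fraction of value: z·σ = 2.576 × 4.05% = 10.4328%.
Position = $6,259,680 / 0.104328 = $60,000,000.

$60,000,000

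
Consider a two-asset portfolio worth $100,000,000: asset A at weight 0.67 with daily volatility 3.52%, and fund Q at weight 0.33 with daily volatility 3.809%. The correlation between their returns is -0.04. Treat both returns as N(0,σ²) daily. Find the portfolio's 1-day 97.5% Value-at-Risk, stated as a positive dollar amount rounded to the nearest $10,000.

$5,150,000

σ_p² = 0.67²·3.52² + 0.33²·3.809² + 2·-0.04·0.67·0.33·3.52·3.809 = 6.9049 (%²).
σ_p = √6.9049 = 2.628%.
At 97.5%, z = 1.960.
VaR = 1.960 × 2.628% = 5.151%; on $100,000,000 that is $5,151,000.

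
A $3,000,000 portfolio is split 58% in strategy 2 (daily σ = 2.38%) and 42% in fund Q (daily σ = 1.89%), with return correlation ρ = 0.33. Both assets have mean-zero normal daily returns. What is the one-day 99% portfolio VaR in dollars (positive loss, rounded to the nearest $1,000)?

$126,000

σ_p² = 0.58²·2.38² + 0.42²·1.89² + 2·0.33·0.58·0.42·2.38·1.89 = 3.2588 (%²).
σ_p = √3.2588 = 1.805%.
At 99%, z = 2.326.
VaR = 2.326 × 1.805% = 4.198%; on $3,000,000 that is $125,940.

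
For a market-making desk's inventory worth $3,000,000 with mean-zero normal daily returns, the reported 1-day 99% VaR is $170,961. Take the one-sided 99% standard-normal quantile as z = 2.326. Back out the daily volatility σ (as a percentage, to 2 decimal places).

VaR as a fraction: $170,961 / $3,000,000 = 5.699%.
σ = VaR / z = 5.699% / 2.326 = 2.450%.

2.45%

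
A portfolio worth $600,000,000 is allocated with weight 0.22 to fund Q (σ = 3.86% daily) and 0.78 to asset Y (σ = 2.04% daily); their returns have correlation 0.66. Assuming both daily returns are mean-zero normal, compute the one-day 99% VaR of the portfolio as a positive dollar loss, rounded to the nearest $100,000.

$31,300,000

σ_p² = 0.22²·3.86² + 0.78²·2.04² + 2·0.66·0.22·0.78·3.86·2.04 = 5.0367 (%²).
σ_p = √5.0367 = 2.244%.
At 99%, z = 2.326.
VaR = 2.326 × 2.244% = 5.220%; on $600,000,000 that is $31,320,000.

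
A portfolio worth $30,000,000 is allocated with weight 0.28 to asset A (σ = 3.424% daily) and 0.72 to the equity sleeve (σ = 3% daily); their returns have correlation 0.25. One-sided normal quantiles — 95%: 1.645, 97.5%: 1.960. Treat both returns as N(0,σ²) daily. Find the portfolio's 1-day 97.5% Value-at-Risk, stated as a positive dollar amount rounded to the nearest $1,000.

σ_p² = 0.28²·3.424² + 0.72²·3² + 2·0.25·0.28·0.72·3.424·3 = 6.6202 (%²).
σ_p = √6.6202 = 2.573%.
VaR = 1.960 × 2.573% = 5.043%; on $30,000,000 that is $1,512,900.

$1,513,000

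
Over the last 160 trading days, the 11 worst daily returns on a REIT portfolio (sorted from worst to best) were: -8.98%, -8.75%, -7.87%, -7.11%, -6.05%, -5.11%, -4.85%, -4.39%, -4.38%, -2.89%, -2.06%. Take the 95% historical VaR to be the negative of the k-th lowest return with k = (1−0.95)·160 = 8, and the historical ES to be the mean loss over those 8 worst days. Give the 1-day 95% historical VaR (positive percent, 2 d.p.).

k = 8; the 8th lowest return is -4.39%, so VaR = 4.39%.

4.39%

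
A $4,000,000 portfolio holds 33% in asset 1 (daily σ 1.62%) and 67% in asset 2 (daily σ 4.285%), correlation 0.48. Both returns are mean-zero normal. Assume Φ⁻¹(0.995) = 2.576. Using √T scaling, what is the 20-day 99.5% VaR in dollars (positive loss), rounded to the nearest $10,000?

$1,460,000

σ_p = √(0.33²·1.62² + 0.67²·4.285² + 2·0.48·0.33·0.67·1.62·4.285) = 3.163%.
σ_{20d} = 3.163% × √20 = 14.145%.
VaR = 2.576 × 14.145% = 36.438%; on $4,000,000 that is $1,457,520.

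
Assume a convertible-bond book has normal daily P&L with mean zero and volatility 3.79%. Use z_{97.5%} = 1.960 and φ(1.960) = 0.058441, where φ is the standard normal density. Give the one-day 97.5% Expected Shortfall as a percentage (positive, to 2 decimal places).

8.86%

Tail multiplier: φ(z)/(1−α) = 0.058441 / 0.025 = 2.338.
ES = 3.79% × 2.338 = 8.861%.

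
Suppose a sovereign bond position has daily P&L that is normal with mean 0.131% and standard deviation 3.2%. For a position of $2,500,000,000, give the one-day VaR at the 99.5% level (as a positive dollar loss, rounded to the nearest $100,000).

$202,800,000

At 99.5% one-sided, z = 2.576.
VaR = −μ + z·σ = −(0.131%) + 2.576 × 3.2% = 8.112%.
On $2,500,000,000: 0.08112 × $2,500,000,000 = $202,800,000.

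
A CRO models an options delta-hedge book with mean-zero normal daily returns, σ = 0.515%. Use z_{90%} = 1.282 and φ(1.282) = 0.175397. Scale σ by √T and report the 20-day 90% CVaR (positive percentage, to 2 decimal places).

σ_{20d} = 0.515% × √20 = 2.303%.
ES multiplier = φ(z)/(1−α) = 0.175397/0.1 = 1.754.
ES = 2.303% × 1.754 = 4.039%.

4.04%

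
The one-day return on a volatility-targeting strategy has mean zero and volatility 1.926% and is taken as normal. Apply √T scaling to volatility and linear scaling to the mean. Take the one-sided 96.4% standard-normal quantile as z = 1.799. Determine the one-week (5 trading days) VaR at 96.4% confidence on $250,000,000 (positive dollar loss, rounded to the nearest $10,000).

σ_{5d} = 1.926% × √5 = 4.307%.
VaR = 1.799 × 4.307% = 7.748%.
On $250,000,000: 0.07748 × $250,000,000 = $19,370,000.

$19,370,000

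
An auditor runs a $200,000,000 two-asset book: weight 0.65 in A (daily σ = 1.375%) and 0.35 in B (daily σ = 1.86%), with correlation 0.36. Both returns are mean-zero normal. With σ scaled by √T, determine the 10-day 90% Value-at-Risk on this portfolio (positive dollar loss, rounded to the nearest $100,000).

$10,400,000

σ_p = √(0.65²·1.375² + 0.35²·1.86² + 2·0.36·0.65·0.35·1.375·1.86) = 1.281%.
σ_{10d} = 1.281% × √10 = 4.051%.
z(90%) = 1.282.
VaR = 1.282 × 4.051% = 5.193%; on $200,000,000 that is $10,386,000.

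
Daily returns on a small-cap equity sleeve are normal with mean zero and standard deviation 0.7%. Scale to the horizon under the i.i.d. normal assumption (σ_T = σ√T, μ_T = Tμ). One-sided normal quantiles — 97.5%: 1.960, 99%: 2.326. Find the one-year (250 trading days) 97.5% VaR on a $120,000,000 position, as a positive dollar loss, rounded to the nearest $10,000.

$26,030,000

σ_{250d} = 0.7% × √250 = 11.068%.
VaR = 1.960 × 11.068% = 21.693%.
On $120,000,000: 0.21693 × $120,000,000 = $26,031,600.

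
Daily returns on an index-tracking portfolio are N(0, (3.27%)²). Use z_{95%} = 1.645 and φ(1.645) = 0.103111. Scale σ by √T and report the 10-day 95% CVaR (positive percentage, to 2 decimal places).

σ_{10d} = 3.27% × √10 = 10.341%.
ES multiplier = φ(z)/(1−α) = 0.103111/0.05 = 2.062.
ES = 10.341% × 2.062 = 21.323%.

21.32%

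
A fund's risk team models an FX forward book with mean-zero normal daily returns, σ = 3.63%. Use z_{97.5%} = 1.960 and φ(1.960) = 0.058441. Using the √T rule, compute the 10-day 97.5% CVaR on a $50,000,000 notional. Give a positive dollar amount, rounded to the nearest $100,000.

σ_{10d} = 3.63% × √10 = 11.479%.
ES multiplier = φ(z)/(1−α) = 0.058441/0.025 = 2.338.
ES = 11.479% × 2.338 = 26.838%; on $50,000,000: $13,419,000.

$13,400,000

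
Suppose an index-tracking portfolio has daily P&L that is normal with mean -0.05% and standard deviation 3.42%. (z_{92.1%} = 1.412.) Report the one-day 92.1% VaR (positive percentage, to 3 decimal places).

VaR = −μ + z·σ = −(-0.05%) + 1.412 × 3.42% = 4.879%.

4.879%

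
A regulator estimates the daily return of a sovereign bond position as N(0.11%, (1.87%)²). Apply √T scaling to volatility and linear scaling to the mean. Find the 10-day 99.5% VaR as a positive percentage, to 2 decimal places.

14.13%

At 99.5%, z = 2.576.
σ_{10d} = 1.87% × √10 = 5.913%; μ_{10d} = 10 × 0.11% = 1.100%.
VaR = −(1.100%) + 2.576 × 5.913% = 14.132%.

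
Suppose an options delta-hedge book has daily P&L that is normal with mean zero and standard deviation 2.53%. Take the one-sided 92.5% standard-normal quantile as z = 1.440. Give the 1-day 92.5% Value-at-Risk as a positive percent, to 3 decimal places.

VaR = z·σ = 1.440 × 2.53% = 3.643%.

3.643%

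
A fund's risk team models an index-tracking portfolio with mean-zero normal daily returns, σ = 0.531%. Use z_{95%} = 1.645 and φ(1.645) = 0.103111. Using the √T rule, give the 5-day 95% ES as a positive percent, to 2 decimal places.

σ_{5d} = 0.531% × √5 = 1.187%.
ES multiplier = φ(z)/(1−α) = 0.103111/0.05 = 2.062.
ES = 1.187% × 2.062 = 2.448%.

2.45%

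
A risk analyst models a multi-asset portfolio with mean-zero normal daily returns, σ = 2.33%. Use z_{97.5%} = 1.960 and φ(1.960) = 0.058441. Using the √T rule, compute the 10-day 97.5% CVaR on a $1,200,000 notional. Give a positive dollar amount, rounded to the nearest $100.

σ_{10d} = 2.33% × √10 = 7.368%.
ES multiplier = φ(z)/(1−α) = 0.058441/0.025 = 2.338.
ES = 7.368% × 2.338 = 17.226%; on $1,200,000: $206,712.

$206,700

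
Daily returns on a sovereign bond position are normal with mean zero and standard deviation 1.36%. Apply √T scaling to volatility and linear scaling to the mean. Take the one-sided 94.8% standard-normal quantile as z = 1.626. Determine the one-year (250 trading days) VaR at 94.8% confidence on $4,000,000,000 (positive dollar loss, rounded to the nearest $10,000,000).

σ_{250d} = 1.36% × √250 = 21.503%.
VaR = 1.626 × 21.503% = 34.964%.
On $4,000,000,000: 0.34964 × $4,000,000,000 = $1,398,560,000.

$1,400,000,000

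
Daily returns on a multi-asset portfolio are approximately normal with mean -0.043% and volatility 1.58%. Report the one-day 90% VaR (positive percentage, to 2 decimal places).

2.07%

At 90% one-sided, z = 1.282.
VaR = −μ + z·σ = −(-0.043%) + 1.282 × 1.58% = 2.069%.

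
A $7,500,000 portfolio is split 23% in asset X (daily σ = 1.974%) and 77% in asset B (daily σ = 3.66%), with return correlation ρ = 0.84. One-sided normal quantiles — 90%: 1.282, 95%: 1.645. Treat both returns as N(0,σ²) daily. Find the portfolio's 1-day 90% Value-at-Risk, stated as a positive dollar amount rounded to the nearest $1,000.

σ_p² = 0.23²·1.974² + 0.77²·3.66² + 2·0.84·0.23·0.77·1.974·3.66 = 10.2980 (%²).
σ_p = √10.2980 = 3.209%.
VaR = 1.282 × 3.209% = 4.114%; on $7,500,000 that is $308,550.

$309,000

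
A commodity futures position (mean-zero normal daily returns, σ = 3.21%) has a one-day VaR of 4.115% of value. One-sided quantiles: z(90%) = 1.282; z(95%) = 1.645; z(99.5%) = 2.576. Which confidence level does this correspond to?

90%

Implied z = VaR/σ = 4.115 / 3.21 = 1.282.
This matches z(90%) = 1.282.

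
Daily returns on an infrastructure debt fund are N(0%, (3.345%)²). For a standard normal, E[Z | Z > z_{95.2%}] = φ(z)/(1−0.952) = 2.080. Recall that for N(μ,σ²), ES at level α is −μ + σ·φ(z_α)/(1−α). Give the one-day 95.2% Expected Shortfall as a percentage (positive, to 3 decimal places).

ES = 3.345% × 2.080 = 6.958%.

6.958%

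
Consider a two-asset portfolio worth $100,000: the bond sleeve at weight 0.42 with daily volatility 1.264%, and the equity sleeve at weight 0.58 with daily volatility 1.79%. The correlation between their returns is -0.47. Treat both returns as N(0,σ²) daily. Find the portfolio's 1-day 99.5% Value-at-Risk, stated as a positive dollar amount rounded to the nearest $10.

σ_p² = 0.42²·1.264² + 0.58²·1.79² + 2·-0.47·0.42·0.58·1.264·1.79 = 0.8416 (%²).
σ_p = √0.8416 = 0.917%.
At 99.5%, z = 2.576.
VaR = 2.576 × 0.917% = 2.362%; on $100,000 that is $2,362.

$2,360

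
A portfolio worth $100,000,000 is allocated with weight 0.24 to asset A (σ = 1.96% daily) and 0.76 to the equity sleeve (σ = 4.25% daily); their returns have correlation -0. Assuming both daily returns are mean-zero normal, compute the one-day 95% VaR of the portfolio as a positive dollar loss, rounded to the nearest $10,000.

σ_p² = 0.24²·1.96² + 0.76²·4.25² + 2·-0·0.24·0.76·1.96·4.25 = 10.6542 (%²).
σ_p = √10.6542 = 3.264%.
At 95%, z = 1.645.
VaR = 1.645 × 3.264% = 5.369%; on $100,000,000 that is $5,369,000.

$5,370,000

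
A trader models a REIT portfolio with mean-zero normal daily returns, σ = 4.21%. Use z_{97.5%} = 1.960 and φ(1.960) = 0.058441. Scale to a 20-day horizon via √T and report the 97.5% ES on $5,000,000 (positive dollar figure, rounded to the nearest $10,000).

σ_{20d} = 4.21% × √20 = 18.828%.
ES multiplier = φ(z)/(1−α) = 0.058441/0.025 = 2.338.
ES = 18.828% × 2.338 = 44.020%; on $5,000,000: $2,201,000.

$2,200,000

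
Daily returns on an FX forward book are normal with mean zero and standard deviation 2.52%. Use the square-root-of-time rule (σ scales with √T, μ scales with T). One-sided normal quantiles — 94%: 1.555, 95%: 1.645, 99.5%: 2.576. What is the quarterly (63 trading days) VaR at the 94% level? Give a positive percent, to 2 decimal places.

σ_{63d} = 2.52% × √63 = 20.002%.
VaR = 1.555 × 20.002% = 31.103%.

31.10%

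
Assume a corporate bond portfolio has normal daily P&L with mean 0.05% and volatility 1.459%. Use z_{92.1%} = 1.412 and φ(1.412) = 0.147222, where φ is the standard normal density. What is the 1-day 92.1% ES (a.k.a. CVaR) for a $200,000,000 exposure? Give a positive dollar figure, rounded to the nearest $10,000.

Tail multiplier: φ(z)/(1−α) = 0.147222 / 0.079 = 1.864.
ES = −(0.05%) + 1.459% × 1.864 = 2.670%.
On $200,000,000: 0.02670 × $200,000,000 = $5,340,000.

$5,340,000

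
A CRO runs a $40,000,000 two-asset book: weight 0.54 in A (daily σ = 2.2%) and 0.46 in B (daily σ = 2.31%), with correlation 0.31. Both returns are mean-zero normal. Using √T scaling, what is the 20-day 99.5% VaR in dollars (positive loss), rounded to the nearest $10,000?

σ_p = √(0.54²·2.2² + 0.46²·2.31² + 2·0.31·0.54·0.46·2.2·2.31) = 1.823%.
σ_{20d} = 1.823% × √20 = 8.153%.
z(99.5%) = 2.576.
VaR = 2.576 × 8.153% = 21.002%; on $40,000,000 that is $8,400,800.

$8,400,000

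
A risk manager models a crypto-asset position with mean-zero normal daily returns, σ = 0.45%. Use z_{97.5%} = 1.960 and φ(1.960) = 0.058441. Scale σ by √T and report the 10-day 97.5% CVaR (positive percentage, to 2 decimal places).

σ_{10d} = 0.45% × √10 = 1.423%.
ES multiplier = φ(z)/(1−α) = 0.058441/0.025 = 2.338.
ES = 1.423% × 2.338 = 3.327%.

3.33%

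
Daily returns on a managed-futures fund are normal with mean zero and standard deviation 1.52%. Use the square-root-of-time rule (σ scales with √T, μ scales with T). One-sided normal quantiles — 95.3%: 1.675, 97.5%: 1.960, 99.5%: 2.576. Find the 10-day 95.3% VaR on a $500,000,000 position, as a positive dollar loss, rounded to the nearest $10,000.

σ_{10d} = 1.52% × √10 = 4.807%.
VaR = 1.675 × 4.807% = 8.052%.
On $500,000,000: 0.08052 × $500,000,000 = $40,260,000.

$40,260,000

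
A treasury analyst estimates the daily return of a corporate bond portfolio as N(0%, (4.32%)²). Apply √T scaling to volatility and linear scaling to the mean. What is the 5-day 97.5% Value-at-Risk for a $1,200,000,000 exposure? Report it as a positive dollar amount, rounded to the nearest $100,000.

$227,200,000

At 97.5%, z = 1.960.
σ_{5d} = 4.32% × √5 = 9.660%.
VaR = 1.960 × 9.660% = 18.934%.
On $1,200,000,000: 0.18934 × $1,200,000,000 = $227,208,000.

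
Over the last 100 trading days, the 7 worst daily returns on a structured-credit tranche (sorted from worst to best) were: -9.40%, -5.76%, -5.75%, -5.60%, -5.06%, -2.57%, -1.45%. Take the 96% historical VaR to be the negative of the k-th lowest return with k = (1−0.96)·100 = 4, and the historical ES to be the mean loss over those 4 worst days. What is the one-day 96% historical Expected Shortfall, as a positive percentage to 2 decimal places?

6.63%

The 4 worst returns sum to -26.51%.
ES = −(-26.51%) / 4 = 6.6275% ≈ 6.63%.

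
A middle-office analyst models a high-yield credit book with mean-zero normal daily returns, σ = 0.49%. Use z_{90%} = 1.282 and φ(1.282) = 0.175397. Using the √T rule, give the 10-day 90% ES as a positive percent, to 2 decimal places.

σ_{10d} = 0.49% × √10 = 1.550%.
ES multiplier = φ(z)/(1−α) = 0.175397/0.1 = 1.754.
ES = 1.550% × 1.754 = 2.719%.

2.72%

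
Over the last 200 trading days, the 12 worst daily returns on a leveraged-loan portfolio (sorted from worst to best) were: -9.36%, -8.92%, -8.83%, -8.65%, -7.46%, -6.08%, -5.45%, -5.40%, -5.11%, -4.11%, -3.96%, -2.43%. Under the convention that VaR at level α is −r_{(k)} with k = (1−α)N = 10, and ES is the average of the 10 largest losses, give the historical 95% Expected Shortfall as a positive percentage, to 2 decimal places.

The 10 worst returns sum to -69.37%.
ES = −(-69.37%) / 10 = 6.937% ≈ 6.94%.

6.94%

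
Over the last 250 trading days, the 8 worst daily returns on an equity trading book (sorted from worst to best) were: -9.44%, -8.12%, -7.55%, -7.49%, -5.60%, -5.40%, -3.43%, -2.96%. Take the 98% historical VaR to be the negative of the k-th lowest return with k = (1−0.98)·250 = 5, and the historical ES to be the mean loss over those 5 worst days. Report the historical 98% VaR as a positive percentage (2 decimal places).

k = 5; the 5th lowest return is -5.60%, so VaR = 5.60%.

5.60%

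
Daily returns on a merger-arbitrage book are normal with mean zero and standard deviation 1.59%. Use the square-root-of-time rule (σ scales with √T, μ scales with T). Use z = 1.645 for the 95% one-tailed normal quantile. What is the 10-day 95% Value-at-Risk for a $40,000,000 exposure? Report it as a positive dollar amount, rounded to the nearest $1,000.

$3,308,000

σ_{10d} = 1.59% × √10 = 5.028%.
VaR = 1.645 × 5.028% = 8.271%.
On $40,000,000: 0.08271 × $40,000,000 = $3,308,400.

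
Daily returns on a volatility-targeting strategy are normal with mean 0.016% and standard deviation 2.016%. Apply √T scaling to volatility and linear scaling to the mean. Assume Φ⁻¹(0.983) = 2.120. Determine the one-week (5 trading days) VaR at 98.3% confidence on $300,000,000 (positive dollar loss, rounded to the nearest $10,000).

σ_{5d} = 2.016% × √5 = 4.508%; μ_{5d} = 5 × 0.016% = 0.080%.
VaR = −(0.080%) + 2.120 × 4.508% = 9.477%.
On $300,000,000: 0.09477 × $300,000,000 = $28,431,000.

$28,430,000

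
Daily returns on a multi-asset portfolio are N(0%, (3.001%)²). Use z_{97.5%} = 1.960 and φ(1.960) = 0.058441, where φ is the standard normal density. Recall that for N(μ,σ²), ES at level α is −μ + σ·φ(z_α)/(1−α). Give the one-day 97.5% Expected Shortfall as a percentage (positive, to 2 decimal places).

7.02%

Tail multiplier: φ(z)/(1−α) = 0.058441 / 0.025 = 2.338.
ES = 3.001% × 2.338 = 7.016%.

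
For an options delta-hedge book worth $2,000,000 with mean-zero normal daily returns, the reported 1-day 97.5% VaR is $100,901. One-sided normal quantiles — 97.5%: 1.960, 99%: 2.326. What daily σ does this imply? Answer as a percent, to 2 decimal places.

VaR as a fraction: $100,901 / $2,000,000 = 5.045%.
σ = VaR / z = 5.045% / 1.960 = 2.574%.

2.57%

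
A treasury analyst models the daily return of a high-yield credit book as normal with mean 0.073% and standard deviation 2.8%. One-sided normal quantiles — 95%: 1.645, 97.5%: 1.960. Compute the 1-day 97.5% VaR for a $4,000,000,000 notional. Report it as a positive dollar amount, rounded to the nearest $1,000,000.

$217,000,000

VaR = −μ + z·σ = −(0.073%) + 1.960 × 2.8% = 5.415%.
On $4,000,000,000: 0.05415 × $4,000,000,000 = $216,600,000.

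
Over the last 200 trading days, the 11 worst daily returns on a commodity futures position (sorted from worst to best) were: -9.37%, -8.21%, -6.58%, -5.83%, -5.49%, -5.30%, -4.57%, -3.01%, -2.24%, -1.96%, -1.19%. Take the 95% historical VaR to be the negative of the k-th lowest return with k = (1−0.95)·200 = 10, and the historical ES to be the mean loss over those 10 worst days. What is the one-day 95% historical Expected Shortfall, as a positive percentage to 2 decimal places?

The 10 worst returns sum to -52.56%.
ES = −(-52.56%) / 10 = 5.256% ≈ 5.26%.

5.26%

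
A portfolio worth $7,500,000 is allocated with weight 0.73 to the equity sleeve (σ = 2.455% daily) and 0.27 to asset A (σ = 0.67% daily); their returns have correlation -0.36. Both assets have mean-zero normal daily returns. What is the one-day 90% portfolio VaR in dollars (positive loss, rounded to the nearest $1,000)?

$167,000

σ_p² = 0.73²·2.455² + 0.27²·0.67² + 2·-0.36·0.73·0.27·2.455·0.67 = 3.0111 (%²).
σ_p = √3.0111 = 1.735%.
At 90%, z = 1.282.
VaR = 1.282 × 1.735% = 2.224%; on $7,500,000 that is $166,800.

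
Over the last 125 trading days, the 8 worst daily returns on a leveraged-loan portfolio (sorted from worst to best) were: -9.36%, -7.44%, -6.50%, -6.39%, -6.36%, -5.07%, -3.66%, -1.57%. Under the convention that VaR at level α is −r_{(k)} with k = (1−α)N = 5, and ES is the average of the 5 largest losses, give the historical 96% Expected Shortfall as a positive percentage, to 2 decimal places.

7.21%

The 5 worst returns sum to -36.05%.
ES = −(-36.05%) / 5 = 7.21%.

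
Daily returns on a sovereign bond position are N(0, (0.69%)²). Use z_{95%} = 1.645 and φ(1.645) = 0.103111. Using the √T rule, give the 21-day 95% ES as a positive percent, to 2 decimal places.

σ_{21d} = 0.69% × √21 = 3.162%.
ES multiplier = φ(z)/(1−α) = 0.103111/0.05 = 2.062.
ES = 3.162% × 2.062 = 6.520%.

6.52%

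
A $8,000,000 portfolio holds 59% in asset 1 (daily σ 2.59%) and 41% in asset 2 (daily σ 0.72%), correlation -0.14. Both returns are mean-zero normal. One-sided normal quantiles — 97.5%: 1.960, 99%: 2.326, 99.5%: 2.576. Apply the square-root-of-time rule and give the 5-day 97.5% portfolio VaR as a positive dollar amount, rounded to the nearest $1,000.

$531,000

σ_p = √(0.59²·2.59² + 0.41²·0.72² + 2·-0.14·0.59·0.41·2.59·0.72) = 1.515%.
σ_{5d} = 1.515% × √5 = 3.388%.
VaR = 1.960 × 3.388% = 6.640%; on $8,000,000 that is $531,200.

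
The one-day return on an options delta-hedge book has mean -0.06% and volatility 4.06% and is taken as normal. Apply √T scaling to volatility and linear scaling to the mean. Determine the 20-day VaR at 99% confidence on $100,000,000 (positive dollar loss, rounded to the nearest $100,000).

$43,400,000

At 99%, z = 2.326.
σ_{20d} = 4.06% × √20 = 18.157%; μ_{20d} = 20 × -0.06% = -1.200%.
VaR = −(-1.200%) + 2.326 × 18.157% = 43.433%.
On $100,000,000: 0.43433 × $100,000,000 = $43,433,000.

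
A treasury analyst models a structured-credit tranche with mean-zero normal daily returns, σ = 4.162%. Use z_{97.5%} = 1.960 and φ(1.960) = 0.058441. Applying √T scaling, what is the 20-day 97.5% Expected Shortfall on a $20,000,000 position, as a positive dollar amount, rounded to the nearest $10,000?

$8,700,000

σ_{20d} = 4.162% × √20 = 18.613%.
ES multiplier = φ(z)/(1−α) = 0.058441/0.025 = 2.338.
ES = 18.613% × 2.338 = 43.517%; on $20,000,000: $8,703,400.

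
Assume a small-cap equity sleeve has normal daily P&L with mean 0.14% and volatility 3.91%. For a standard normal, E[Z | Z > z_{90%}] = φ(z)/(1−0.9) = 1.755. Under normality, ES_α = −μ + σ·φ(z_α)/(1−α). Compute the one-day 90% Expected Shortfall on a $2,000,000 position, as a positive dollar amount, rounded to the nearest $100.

$134,400

ES = −(0.14%) + 3.91% × 1.755 = 6.722%.
On $2,000,000: 0.06722 × $2,000,000 = $134,440.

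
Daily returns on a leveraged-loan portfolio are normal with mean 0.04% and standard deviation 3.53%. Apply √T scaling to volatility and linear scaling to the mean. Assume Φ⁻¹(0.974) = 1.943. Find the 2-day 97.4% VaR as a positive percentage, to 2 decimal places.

σ_{2d} = 3.53% × √2 = 4.992%; μ_{2d} = 2 × 0.04% = 0.080%.
VaR = −(0.080%) + 1.943 × 4.992% = 9.619%.

9.62%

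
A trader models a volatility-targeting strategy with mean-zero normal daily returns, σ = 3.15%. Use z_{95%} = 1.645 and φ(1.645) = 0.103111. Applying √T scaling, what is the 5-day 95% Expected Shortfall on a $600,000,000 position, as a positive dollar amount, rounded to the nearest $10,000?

σ_{5d} = 3.15% × √5 = 7.044%.
ES multiplier = φ(z)/(1−α) = 0.103111/0.05 = 2.062.
ES = 7.044% × 2.062 = 14.525%; on $600,000,000: $87,150,000.

$87,150,000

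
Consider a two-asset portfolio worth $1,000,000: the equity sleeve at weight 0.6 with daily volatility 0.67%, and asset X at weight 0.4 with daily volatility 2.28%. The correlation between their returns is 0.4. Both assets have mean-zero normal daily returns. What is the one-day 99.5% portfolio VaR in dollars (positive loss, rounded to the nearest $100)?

$29,200

σ_p² = 0.6²·0.67² + 0.4²·2.28² + 2·0.4·0.6·0.4·0.67·2.28 = 1.2866 (%²).
σ_p = √1.2866 = 1.134%.
At 99.5%, z = 2.576.
VaR = 2.576 × 1.134% = 2.921%; on $1,000,000 that is $29,210.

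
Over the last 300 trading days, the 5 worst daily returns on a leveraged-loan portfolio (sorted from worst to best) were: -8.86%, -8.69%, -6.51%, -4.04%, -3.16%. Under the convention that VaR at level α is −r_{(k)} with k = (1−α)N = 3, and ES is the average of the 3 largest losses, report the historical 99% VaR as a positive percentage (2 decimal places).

6.51%

k = 3; the 3rd lowest return is -6.51%, so VaR = 6.51%.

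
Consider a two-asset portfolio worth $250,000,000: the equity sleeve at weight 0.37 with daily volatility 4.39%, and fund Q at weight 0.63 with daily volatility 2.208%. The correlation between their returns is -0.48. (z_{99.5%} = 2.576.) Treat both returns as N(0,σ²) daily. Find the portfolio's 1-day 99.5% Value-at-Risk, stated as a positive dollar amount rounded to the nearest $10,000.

$9,990,000

σ_p² = 0.37²·4.39² + 0.63²·2.208² + 2·-0.48·0.37·0.63·4.39·2.208 = 2.4043 (%²).
σ_p = √2.4043 = 1.551%.
VaR = 2.576 × 1.551% = 3.995%; on $250,000,000 that is $9,987,500.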